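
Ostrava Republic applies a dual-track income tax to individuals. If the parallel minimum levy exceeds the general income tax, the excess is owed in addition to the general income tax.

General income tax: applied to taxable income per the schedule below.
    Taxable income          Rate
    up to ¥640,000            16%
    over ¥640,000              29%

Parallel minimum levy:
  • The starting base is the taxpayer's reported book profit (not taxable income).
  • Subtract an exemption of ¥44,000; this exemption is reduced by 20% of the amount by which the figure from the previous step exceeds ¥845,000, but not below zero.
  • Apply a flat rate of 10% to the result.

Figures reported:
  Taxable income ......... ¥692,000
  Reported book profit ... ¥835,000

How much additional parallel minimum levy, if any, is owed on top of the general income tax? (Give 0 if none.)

¥0

Parallel minimum levy:
  Base (reported book profit): ¥835,000
  Exemption: ¥835,000 ≤ ¥845,000, so full ¥44,000 applies
  Base: ¥835,000 − ¥44,000 = ¥791,000
  ¥791,000 × 10% = ¥79,100

General income tax:
  ¥640,000 × 16% = ¥102,400
  ¥52,000 × 29% = ¥15,080
  → ¥117,480

¥79,100 ≤ ¥117,480, so no add-on is due.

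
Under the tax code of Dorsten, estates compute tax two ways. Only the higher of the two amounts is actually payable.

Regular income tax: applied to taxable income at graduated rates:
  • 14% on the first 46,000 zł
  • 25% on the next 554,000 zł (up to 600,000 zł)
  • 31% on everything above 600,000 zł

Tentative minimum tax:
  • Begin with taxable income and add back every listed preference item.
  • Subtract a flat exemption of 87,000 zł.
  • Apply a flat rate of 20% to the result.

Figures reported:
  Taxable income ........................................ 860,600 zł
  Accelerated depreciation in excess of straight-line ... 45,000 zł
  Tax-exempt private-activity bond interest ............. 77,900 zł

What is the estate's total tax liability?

225,726 zł

Tentative minimum tax:
  Adjusted income: 860,600 zł + 45,000 zł + 77,900 zł = 983,500 zł
  Less exemption 87,000 zł → base 896,500 zł
  896,500 zł × 20% = 179,300 zł

Regular income tax:
  46,000 zł × 14% = 6,440 zł
  554,000 zł × 25% = 138,500 zł
  260,600 zł × 31% = 80,786 zł
  → 225,726 zł

225,726 zł > 179,300 zł, so the regular income tax governs.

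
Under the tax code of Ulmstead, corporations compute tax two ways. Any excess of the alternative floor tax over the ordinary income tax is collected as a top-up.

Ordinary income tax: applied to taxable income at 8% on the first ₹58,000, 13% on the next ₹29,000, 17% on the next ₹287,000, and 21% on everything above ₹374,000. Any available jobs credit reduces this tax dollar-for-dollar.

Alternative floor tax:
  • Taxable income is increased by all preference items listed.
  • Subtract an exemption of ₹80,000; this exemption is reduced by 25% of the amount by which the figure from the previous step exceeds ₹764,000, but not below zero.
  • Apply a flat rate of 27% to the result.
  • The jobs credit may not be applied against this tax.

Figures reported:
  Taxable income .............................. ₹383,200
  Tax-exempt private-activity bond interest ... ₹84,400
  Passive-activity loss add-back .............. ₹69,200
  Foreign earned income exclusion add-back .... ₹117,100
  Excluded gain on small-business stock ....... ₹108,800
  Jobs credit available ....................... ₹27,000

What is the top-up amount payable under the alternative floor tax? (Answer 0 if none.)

₹152,197

Alternative floor tax:
  Adjusted income: ₹383,200 + ₹84,400 + ₹69,200 + ₹117,100 + ₹108,800 = ₹762,700
  Exemption: ₹762,700 ≤ ₹764,000, so full ₹80,000 applies
  Base: ₹762,700 − ₹80,000 = ₹682,700
  ₹682,700 × 27% = ₹184,329

Ordinary income tax:
  ₹58,000 × 8% = ₹4,640
  ₹29,000 × 13% = ₹3,770
  ₹287,000 × 17% = ₹48,790
  ₹9,200 × 21% = ₹1,932
  → ₹59,132
  Less jobs credit ₹27,000 → ₹32,132

Excess of alternative floor tax over ordinary income tax: ₹184,329 − ₹32,132 = ₹152,197.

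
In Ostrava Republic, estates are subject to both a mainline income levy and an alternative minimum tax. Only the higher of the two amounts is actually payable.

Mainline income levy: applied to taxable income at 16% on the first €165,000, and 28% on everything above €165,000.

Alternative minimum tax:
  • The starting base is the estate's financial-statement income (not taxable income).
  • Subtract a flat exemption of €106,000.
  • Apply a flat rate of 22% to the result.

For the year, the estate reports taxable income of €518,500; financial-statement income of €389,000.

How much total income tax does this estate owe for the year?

€125,380

Mainline income levy:
  €165,000 × 16% = €26,400
  €353,500 × 28% = €98,980
  → €125,380

Alternative minimum tax:
  Base (financial-statement income): €389,000
  Less exemption €106,000 → base €283,000
  €283,000 × 22% = €62,260

€125,380 > €62,260, so the mainline income levy governs.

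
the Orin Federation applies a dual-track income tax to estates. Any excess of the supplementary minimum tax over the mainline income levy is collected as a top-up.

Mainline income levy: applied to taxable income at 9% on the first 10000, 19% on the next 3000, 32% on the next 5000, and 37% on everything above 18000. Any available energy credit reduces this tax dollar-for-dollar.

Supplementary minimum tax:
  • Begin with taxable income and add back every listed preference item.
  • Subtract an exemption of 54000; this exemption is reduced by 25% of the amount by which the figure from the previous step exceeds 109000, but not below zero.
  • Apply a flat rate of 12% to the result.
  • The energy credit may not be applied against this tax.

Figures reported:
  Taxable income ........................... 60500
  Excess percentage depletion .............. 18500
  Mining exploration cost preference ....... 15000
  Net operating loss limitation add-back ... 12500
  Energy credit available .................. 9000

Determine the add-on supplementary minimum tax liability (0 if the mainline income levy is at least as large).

Mainline income levy:
  10000 × 9% = 900
  3000 × 19% = 570
  5000 × 32% = 1600
  42500 × 37% = 15725
  → 18795
  Less energy credit 9000 → 9795

Supplementary minimum tax:
  Adjusted income: 60500 + 18500 + 15000 + 12500 = 106500
  Exemption: 106500 ≤ 109000, so full 54000 applies
  Base: 106500 − 54000 = 52500
  52500 × 12% = 6300

6300 ≤ 9795, so no add-on is due.

0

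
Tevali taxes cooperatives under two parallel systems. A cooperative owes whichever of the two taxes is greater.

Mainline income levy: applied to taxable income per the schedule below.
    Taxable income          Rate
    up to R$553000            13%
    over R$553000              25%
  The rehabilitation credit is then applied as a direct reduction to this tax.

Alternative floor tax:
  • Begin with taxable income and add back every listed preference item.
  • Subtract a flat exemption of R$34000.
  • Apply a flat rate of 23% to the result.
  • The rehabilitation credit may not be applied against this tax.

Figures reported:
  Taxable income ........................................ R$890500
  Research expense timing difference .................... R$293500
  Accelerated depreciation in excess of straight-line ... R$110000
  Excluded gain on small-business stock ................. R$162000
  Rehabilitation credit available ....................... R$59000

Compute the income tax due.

R$327060

Mainline income levy:
  R$553000 × 13% = R$71890
  R$337500 × 25% = R$84375
  → R$156265
  Less rehabilitation credit R$59000 → R$97265

Alternative floor tax:
  Adjusted income: R$890500 + R$293500 + R$110000 + R$162000 = R$1456000
  Less exemption R$34000 → base R$1422000
  R$1422000 × 23% = R$327060

R$327060 > R$97265, so the alternative floor tax is the binding amount.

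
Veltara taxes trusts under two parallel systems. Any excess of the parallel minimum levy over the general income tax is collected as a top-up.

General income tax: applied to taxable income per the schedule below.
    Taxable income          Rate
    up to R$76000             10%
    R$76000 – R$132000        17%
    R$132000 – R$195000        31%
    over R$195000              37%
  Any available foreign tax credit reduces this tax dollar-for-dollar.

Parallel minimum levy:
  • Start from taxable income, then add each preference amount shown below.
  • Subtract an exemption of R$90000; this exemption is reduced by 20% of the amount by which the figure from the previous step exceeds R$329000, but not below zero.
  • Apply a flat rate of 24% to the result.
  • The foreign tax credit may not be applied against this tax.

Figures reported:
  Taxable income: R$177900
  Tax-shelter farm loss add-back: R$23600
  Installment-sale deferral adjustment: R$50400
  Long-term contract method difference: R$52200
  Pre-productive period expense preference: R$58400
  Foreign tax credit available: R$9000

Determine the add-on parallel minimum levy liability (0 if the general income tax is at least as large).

General income tax:
  R$76000 × 10% = R$7600
  R$56000 × 17% = R$9520
  R$45900 × 31% = R$14229
  → R$31349
  Less foreign tax credit R$9000 → R$22349

Parallel minimum levy:
  Adjusted income: R$177900 + R$23600 + R$50400 + R$52200 + R$58400 = R$362500
  Exemption: R$90000 − 20% × (R$362500 − R$329000) = R$90000 − R$6700 = R$83300
  Base: R$362500 − R$83300 = R$279200
  R$279200 × 24% = R$67008

Excess of parallel minimum levy over general income tax: R$67008 − R$22349 = R$44659.

R$44659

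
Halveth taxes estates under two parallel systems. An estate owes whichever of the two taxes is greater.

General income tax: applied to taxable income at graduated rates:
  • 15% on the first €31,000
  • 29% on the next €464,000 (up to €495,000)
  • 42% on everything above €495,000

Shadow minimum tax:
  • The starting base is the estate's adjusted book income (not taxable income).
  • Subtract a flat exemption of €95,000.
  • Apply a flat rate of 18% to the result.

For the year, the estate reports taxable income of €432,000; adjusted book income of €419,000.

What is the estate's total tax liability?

General income tax:
  €31,000 × 15% = €4,650
  €401,000 × 29% = €116,290
  → €120,940

Shadow minimum tax:
  Base (adjusted book income): €419,000
  Less exemption €95,000 → base €324,000
  €324,000 × 18% = €58,320

€120,940 > €58,320, so the general income tax governs.

€120,940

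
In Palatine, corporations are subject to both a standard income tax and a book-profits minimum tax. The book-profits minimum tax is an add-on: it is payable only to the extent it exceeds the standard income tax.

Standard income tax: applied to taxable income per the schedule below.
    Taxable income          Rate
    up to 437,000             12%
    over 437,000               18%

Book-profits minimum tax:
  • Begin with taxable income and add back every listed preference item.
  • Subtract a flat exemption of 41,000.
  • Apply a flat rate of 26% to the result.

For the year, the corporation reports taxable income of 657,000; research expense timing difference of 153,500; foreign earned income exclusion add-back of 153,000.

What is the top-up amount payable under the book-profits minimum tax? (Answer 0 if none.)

Standard income tax:
  437,000 × 12% = 52,440
  220,000 × 18% = 39,600
  → 92,040

Book-profits minimum tax:
  Adjusted income: 657,000 + 153,500 + 153,000 = 963,500
  Less exemption 41,000 → base 922,500
  922,500 × 26% = 239,850

Excess of book-profits minimum tax over standard income tax: 239,850 − 92,040 = 147,810.

147,810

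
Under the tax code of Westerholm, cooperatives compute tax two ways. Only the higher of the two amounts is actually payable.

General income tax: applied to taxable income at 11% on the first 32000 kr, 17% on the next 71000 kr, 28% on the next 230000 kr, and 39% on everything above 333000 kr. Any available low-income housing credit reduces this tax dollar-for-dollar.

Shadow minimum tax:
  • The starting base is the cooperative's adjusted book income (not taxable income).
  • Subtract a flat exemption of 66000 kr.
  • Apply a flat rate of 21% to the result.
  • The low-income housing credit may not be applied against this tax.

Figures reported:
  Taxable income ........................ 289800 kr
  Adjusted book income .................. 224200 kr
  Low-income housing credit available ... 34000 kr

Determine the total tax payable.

33894 kr

General income tax:
  32000 kr × 11% = 3520 kr
  71000 kr × 17% = 12070 kr
  186800 kr × 28% = 52304 kr
  → 67894 kr
  Less low-income housing credit 34000 kr → 33894 kr

Shadow minimum tax:
  Base (adjusted book income): 224200 kr
  Less exemption 66000 kr → base 158200 kr
  158200 kr × 21% = 33222 kr

33894 kr > 33222 kr, so the general income tax governs.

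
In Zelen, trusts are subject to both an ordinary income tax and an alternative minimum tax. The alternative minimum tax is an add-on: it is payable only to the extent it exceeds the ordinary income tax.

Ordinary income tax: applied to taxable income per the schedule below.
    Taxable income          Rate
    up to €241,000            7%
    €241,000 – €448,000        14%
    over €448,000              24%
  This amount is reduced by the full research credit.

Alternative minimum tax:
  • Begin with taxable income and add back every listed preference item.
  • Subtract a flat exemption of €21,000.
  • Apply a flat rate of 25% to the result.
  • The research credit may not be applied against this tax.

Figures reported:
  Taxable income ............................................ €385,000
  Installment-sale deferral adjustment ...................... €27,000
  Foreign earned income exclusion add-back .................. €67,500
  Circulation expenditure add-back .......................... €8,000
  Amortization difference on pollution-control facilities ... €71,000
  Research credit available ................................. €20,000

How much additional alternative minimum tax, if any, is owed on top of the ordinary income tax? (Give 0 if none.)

€117,345

Ordinary income tax:
  €241,000 × 7% = €16,870
  €144,000 × 14% = €20,160
  → €37,030
  Less research credit €20,000 → €17,030

Alternative minimum tax:
  Adjusted income: €385,000 + €27,000 + €67,500 + €8,000 + €71,000 = €558,500
  Less exemption €21,000 → base €537,500
  €537,500 × 25% = €134,375

Excess of alternative minimum tax over ordinary income tax: €134,375 − €17,030 = €117,345.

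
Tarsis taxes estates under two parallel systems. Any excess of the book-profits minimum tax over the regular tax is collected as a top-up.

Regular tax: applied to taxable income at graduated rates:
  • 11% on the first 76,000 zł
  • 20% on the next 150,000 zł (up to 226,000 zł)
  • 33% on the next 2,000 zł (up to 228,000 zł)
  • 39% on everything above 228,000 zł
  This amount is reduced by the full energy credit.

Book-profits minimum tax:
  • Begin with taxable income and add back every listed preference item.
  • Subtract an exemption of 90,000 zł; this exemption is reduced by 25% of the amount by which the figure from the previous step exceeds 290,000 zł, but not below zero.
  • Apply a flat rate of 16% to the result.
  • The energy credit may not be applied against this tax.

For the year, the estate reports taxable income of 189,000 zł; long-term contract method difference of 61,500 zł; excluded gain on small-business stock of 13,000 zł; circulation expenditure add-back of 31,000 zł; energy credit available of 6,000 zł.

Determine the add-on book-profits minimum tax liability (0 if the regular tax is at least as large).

7,940 zł

Regular tax:
  76,000 zł × 11% = 8,360 zł
  113,000 zł × 20% = 22,600 zł
  → 30,960 zł
  Less energy credit 6,000 zł → 24,960 zł

Book-profits minimum tax:
  Adjusted income: 189,000 zł + 61,500 zł + 13,000 zł + 31,000 zł = 294,500 zł
  Exemption: 90,000 zł − 25% × (294,500 zł − 290,000 zł) = 90,000 zł − 1,125 zł = 88,875 zł
  Base: 294,500 zł − 88,875 zł = 205,625 zł
  205,625 zł × 16% = 32,900 zł

Excess of book-profits minimum tax over regular tax: 32,900 zł − 24,960 zł = 7,940 zł.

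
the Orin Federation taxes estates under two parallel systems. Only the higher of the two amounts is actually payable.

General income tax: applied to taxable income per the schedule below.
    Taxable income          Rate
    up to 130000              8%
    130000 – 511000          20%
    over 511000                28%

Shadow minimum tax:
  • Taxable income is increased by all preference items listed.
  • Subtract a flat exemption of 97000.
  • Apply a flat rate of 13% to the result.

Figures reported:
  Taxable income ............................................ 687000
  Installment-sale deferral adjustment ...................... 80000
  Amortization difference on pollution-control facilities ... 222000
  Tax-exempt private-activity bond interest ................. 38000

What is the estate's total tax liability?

135880

General income tax:
  130000 × 8% = 10400
  381000 × 20% = 76200
  176000 × 28% = 49280
  → 135880

Shadow minimum tax:
  Adjusted income: 687000 + 80000 + 222000 + 38000 = 1027000
  Less exemption 97000 → base 930000
  930000 × 13% = 120900

135880 > 120900, so the general income tax governs.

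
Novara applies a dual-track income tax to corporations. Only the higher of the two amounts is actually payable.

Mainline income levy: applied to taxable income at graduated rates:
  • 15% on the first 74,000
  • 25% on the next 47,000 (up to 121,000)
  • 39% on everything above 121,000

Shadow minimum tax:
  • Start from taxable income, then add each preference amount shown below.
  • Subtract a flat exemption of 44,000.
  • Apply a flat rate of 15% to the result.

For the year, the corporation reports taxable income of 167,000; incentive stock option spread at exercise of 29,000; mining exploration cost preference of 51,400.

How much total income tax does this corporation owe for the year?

40,790

Mainline income levy:
  74,000 × 15% = 11,100
  47,000 × 25% = 11,750
  46,000 × 39% = 17,940
  → 40,790

Shadow minimum tax:
  Adjusted income: 167,000 + 29,000 + 51,400 = 247,400
  Less exemption 44,000 → base 203,400
  203,400 × 15% = 30,510

40,790 > 30,510, so the mainline income levy governs.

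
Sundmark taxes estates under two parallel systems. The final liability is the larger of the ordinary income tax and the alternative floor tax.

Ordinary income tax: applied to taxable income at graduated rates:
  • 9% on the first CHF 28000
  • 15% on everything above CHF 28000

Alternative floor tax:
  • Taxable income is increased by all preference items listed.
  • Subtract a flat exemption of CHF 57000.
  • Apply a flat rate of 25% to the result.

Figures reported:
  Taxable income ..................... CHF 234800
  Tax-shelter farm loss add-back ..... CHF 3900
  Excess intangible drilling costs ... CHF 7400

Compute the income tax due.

CHF 47275

Ordinary income tax:
  CHF 28000 × 9% = CHF 2520
  CHF 206800 × 15% = CHF 31020
  → CHF 33540

Alternative floor tax:
  Adjusted income: CHF 234800 + CHF 3900 + CHF 7400 = CHF 246100
  Less exemption CHF 57000 → base CHF 189100
  CHF 189100 × 25% = CHF 47275

CHF 47275 > CHF 33540, so the alternative floor tax is the binding amount.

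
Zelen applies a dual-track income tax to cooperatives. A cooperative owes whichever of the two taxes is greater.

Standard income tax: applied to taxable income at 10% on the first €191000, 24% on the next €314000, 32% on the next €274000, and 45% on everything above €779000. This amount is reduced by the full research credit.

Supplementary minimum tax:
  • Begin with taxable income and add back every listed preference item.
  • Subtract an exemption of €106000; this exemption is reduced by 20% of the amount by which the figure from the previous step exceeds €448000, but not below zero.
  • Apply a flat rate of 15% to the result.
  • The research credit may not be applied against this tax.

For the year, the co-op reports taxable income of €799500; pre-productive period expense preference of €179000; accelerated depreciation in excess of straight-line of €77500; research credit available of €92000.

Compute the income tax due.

Standard income tax:
  €191000 × 10% = €19100
  €314000 × 24% = €75360
  €274000 × 32% = €87680
  €20500 × 45% = €9225
  → €191365
  Less research credit €92000 → €99365

Supplementary minimum tax:
  Adjusted income: €799500 + €179000 + €77500 = €1056000
  Exemption: 20% × (€1056000 − €448000) = €121600 ≥ €106000, so the exemption is fully phased out
  Base: €1056000 − €0 = €1056000
  €1056000 × 15% = €158400

€158400 > €99365, so the supplementary minimum tax is the binding amount.

€158400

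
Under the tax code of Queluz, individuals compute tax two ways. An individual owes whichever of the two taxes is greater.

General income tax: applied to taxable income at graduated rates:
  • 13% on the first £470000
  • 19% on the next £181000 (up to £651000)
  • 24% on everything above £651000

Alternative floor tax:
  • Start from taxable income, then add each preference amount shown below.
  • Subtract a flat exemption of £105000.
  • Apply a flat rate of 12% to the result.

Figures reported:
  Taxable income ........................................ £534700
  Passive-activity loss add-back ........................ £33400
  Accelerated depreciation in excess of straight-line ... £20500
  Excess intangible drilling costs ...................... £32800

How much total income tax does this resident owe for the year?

£73393

General income tax:
  £470000 × 13% = £61100
  £64700 × 19% = £12293
  → £73393

Alternative floor tax:
  Adjusted income: £534700 + £33400 + £20500 + £32800 = £621400
  Less exemption £105000 → base £516400
  £516400 × 12% = £61968

£73393 > £61968, so the general income tax governs.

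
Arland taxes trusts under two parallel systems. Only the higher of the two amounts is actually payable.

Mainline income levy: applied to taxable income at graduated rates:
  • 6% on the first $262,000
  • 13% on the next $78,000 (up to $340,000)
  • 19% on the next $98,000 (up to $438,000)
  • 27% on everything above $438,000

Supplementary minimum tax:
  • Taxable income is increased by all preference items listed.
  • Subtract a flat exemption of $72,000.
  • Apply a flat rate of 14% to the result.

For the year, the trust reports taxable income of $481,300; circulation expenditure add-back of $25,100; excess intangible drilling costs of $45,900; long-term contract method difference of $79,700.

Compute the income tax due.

Mainline income levy:
  $262,000 × 6% = $15,720
  $78,000 × 13% = $10,140
  $98,000 × 19% = $18,620
  $43,300 × 27% = $11,691
  → $56,171

Supplementary minimum tax:
  Adjusted income: $481,300 + $25,100 + $45,900 + $79,700 = $632,000
  Less exemption $72,000 → base $560,000
  $560,000 × 14% = $78,400

$78,400 > $56,171, so the supplementary minimum tax is the binding amount.

$78,400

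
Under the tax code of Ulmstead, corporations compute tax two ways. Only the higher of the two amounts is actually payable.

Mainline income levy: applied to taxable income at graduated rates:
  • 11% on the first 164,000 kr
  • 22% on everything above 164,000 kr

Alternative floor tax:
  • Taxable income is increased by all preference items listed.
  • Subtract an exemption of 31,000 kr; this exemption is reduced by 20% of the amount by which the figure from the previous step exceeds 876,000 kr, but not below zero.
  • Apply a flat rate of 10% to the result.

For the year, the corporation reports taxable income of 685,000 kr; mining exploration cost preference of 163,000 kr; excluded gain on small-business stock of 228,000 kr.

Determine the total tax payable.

Mainline income levy:
  164,000 kr × 11% = 18,040 kr
  521,000 kr × 22% = 114,620 kr
  → 132,660 kr

Alternative floor tax:
  Adjusted income: 685,000 kr + 163,000 kr + 228,000 kr = 1,076,000 kr
  Exemption: 20% × (1,076,000 kr − 876,000 kr) = 40,000 kr ≥ 31,000 kr, so the exemption is fully phased out
  Base: 1,076,000 kr − 0 kr = 1,076,000 kr
  1,076,000 kr × 10% = 107,600 kr

132,660 kr > 107,600 kr, so the mainline income levy governs.

132,660 kr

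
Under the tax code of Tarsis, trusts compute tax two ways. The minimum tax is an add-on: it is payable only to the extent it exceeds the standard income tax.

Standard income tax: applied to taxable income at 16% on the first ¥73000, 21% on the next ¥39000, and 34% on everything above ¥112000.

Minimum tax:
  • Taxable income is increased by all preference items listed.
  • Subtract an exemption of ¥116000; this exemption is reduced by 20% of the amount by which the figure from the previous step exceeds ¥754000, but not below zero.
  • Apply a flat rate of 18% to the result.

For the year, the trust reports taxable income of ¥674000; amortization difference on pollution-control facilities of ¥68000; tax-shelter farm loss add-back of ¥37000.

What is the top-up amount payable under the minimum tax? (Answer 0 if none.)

Standard income tax:
  ¥73000 × 16% = ¥11680
  ¥39000 × 21% = ¥8190
  ¥562000 × 34% = ¥191080
  → ¥210950

Minimum tax:
  Adjusted income: ¥674000 + ¥68000 + ¥37000 = ¥779000
  Exemption: ¥116000 − 20% × (¥779000 − ¥754000) = ¥116000 − ¥5000 = ¥111000
  Base: ¥779000 − ¥111000 = ¥668000
  ¥668000 × 18% = ¥120240

¥120240 ≤ ¥210950, so no add-on is due.

¥0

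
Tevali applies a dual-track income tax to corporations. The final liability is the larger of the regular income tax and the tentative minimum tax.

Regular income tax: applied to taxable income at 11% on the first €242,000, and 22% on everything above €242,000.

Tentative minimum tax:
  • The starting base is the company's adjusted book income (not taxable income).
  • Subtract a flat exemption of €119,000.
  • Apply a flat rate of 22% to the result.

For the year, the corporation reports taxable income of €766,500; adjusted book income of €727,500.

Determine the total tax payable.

€142,010

Tentative minimum tax:
  Base (adjusted book income): €727,500
  Less exemption €119,000 → base €608,500
  €608,500 × 22% = €133,870

Regular income tax:
  €242,000 × 11% = €26,620
  €524,500 × 22% = €115,390
  → €142,010

€142,010 > €133,870, so the regular income tax governs.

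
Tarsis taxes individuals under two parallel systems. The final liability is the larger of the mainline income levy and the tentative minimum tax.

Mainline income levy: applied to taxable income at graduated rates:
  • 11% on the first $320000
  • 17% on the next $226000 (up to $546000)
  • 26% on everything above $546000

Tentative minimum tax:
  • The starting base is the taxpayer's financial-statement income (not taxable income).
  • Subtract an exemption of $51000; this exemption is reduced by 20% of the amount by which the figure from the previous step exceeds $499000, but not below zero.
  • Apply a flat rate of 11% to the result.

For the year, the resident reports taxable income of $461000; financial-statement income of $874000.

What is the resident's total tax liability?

Mainline income levy:
  $320000 × 11% = $35200
  $141000 × 17% = $23970
  → $59170

Tentative minimum tax:
  Base (financial-statement income): $874000
  Exemption: 20% × ($874000 − $499000) = $75000 ≥ $51000, so the exemption is fully phased out
  Base: $874000 − $0 = $874000
  $874000 × 11% = $96140

$96140 > $59170, so the tentative minimum tax is the binding amount.

$96140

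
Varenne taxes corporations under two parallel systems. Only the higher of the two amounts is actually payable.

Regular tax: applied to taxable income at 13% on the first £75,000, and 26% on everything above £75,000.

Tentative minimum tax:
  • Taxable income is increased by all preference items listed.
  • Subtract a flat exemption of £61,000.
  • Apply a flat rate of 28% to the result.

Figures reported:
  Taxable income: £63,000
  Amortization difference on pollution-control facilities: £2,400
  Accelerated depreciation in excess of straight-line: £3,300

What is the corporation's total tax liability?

£8,190

Tentative minimum tax:
  Adjusted income: £63,000 + £2,400 + £3,300 = £68,700
  Less exemption £61,000 → base £7,700
  £7,700 × 28% = £2,156

Regular tax:
  £63,000 × 13% = £8,190

£8,190 > £2,156, so the regular tax governs.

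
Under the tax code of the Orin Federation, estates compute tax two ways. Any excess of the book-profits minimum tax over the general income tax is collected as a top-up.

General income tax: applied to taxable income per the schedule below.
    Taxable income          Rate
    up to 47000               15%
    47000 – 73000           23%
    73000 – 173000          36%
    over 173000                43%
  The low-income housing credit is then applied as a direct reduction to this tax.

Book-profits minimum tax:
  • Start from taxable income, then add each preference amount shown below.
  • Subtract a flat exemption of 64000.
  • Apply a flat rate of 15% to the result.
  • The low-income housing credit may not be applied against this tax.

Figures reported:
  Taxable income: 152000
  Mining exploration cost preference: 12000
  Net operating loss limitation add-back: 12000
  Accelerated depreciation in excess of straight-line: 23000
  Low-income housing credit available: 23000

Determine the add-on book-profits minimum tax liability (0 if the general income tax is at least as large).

Book-profits minimum tax:
  Adjusted income: 152000 + 12000 + 12000 + 23000 = 199000
  Less exemption 64000 → base 135000
  135000 × 15% = 20250

General income tax:
  47000 × 15% = 7050
  26000 × 23% = 5980
  79000 × 36% = 28440
  → 41470
  Less low-income housing credit 23000 → 18470

Excess of book-profits minimum tax over general income tax: 20250 − 18470 = 1780.

1780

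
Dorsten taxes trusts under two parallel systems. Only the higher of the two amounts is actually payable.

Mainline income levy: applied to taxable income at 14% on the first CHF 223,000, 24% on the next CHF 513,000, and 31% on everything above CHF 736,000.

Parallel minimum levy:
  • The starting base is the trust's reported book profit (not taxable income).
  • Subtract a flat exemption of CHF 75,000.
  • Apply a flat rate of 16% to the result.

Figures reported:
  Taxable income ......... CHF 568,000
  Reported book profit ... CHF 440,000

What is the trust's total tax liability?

CHF 114,020

Mainline income levy:
  CHF 223,000 × 14% = CHF 31,220
  CHF 345,000 × 24% = CHF 82,800
  → CHF 114,020

Parallel minimum levy:
  Base (reported book profit): CHF 440,000
  Less exemption CHF 75,000 → base CHF 365,000
  CHF 365,000 × 16% = CHF 58,400

CHF 114,020 > CHF 58,400, so the mainline income levy governs.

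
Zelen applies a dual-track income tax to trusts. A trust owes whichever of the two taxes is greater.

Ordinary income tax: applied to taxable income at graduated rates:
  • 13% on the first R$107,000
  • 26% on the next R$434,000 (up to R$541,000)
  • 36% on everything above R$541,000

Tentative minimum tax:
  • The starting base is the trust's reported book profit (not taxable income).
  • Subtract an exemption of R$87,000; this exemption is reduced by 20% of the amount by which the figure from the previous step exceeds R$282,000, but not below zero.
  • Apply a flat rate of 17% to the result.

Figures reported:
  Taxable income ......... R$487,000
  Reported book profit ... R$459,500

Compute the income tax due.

Tentative minimum tax:
  Base (reported book profit): R$459,500
  Exemption: R$87,000 − 20% × (R$459,500 − R$282,000) = R$87,000 − R$35,500 = R$51,500
  Base: R$459,500 − R$51,500 = R$408,000
  R$408,000 × 17% = R$69,360

Ordinary income tax:
  R$107,000 × 13% = R$13,910
  R$380,000 × 26% = R$98,800
  → R$112,710

R$112,710 > R$69,360, so the ordinary income tax governs.

R$112,710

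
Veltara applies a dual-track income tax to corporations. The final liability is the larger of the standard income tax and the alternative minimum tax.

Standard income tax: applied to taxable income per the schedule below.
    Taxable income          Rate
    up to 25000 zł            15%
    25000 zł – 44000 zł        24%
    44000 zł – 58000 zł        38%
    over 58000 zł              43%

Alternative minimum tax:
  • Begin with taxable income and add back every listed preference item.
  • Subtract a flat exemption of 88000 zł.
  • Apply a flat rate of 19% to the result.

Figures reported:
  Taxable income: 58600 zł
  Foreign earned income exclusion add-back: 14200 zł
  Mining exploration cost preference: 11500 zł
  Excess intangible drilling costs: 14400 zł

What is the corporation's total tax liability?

13888 zł

Standard income tax:
  25000 zł × 15% = 3750 zł
  19000 zł × 24% = 4560 zł
  14000 zł × 38% = 5320 zł
  600 zł × 43% = 258 zł
  → 13888 zł

Alternative minimum tax:
  Adjusted income: 58600 zł + 14200 zł + 11500 zł + 14400 zł = 98700 zł
  Less exemption 88000 zł → base 10700 zł
  10700 zł × 19% = 2033 zł

13888 zł > 2033 zł, so the standard income tax governs.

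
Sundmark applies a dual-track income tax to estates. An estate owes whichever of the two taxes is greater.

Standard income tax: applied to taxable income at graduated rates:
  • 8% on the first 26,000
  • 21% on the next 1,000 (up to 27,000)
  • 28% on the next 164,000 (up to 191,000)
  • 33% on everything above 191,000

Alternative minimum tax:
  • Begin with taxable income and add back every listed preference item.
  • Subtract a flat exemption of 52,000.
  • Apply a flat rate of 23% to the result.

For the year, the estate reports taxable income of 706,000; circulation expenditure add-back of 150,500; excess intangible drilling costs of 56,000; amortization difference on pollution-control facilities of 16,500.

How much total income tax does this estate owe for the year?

Standard income tax:
  26,000 × 8% = 2,080
  1,000 × 21% = 210
  164,000 × 28% = 45,920
  515,000 × 33% = 169,950
  → 218,160

Alternative minimum tax:
  Adjusted income: 706,000 + 150,500 + 56,000 + 16,500 = 929,000
  Less exemption 52,000 → base 877,000
  877,000 × 23% = 201,710

218,160 > 201,710, so the standard income tax governs.

218,160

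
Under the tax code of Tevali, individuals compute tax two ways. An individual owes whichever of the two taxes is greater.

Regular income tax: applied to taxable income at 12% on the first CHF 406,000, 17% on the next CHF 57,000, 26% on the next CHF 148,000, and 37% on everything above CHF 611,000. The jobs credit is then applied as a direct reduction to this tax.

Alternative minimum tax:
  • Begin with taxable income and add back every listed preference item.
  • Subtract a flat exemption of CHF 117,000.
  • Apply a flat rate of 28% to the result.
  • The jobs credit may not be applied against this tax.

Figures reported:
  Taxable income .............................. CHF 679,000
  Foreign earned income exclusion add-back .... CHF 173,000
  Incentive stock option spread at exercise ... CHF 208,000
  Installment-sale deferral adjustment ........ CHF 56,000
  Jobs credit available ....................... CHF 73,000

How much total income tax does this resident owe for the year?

Regular income tax:
  CHF 406,000 × 12% = CHF 48,720
  CHF 57,000 × 17% = CHF 9,690
  CHF 148,000 × 26% = CHF 38,480
  CHF 68,000 × 37% = CHF 25,160
  → CHF 122,050
  Less jobs credit CHF 73,000 → CHF 49,050

Alternative minimum tax:
  Adjusted income: CHF 679,000 + CHF 173,000 + CHF 208,000 + CHF 56,000 = CHF 1,116,000
  Less exemption CHF 117,000 → base CHF 999,000
  CHF 999,000 × 28% = CHF 279,720

CHF 279,720 > CHF 49,050, so the alternative minimum tax is the binding amount.

CHF 279,720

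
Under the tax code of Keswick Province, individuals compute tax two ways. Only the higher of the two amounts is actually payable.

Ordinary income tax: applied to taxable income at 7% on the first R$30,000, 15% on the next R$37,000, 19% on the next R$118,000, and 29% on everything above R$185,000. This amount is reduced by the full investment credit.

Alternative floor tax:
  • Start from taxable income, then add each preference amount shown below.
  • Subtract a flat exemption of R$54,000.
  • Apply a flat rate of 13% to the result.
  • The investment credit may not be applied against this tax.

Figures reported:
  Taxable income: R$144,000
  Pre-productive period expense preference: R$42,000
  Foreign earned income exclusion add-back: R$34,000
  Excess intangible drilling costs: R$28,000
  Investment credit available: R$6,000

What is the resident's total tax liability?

R$25,220

Alternative floor tax:
  Adjusted income: R$144,000 + R$42,000 + R$34,000 + R$28,000 = R$248,000
  Less exemption R$54,000 → base R$194,000
  R$194,000 × 13% = R$25,220

Ordinary income tax:
  R$30,000 × 7% = R$2,100
  R$37,000 × 15% = R$5,550
  R$77,000 × 19% = R$14,630
  → R$22,280
  Less investment credit R$6,000 → R$16,280

R$25,220 > R$16,280, so the alternative floor tax is the binding amount.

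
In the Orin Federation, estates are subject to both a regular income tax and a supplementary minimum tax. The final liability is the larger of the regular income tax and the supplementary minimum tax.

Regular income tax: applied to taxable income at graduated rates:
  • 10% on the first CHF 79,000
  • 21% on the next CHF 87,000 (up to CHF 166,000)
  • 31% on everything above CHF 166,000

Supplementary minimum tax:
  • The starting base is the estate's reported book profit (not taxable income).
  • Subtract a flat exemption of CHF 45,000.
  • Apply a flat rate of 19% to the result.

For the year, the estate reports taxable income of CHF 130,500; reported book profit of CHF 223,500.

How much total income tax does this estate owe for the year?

Regular income tax:
  CHF 79,000 × 10% = CHF 7,900
  CHF 51,500 × 21% = CHF 10,815
  → CHF 18,715

Supplementary minimum tax:
  Base (reported book profit): CHF 223,500
  Less exemption CHF 45,000 → base CHF 178,500
  CHF 178,500 × 19% = CHF 33,915

CHF 33,915 > CHF 18,715, so the supplementary minimum tax is the binding amount.

CHF 33,915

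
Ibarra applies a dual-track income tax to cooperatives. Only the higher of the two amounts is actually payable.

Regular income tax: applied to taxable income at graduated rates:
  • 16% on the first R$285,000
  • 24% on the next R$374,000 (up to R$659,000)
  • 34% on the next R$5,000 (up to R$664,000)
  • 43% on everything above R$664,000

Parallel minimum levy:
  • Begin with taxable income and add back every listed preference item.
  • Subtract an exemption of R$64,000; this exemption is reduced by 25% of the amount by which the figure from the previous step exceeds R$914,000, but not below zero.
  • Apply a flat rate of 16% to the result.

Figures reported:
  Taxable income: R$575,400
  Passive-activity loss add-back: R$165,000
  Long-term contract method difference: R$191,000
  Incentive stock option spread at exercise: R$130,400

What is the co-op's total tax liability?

R$165,560

Parallel minimum levy:
  Adjusted income: R$575,400 + R$165,000 + R$191,000 + R$130,400 = R$1,061,800
  Exemption: R$64,000 − 25% × (R$1,061,800 − R$914,000) = R$64,000 − R$36,950 = R$27,050
  Base: R$1,061,800 − R$27,050 = R$1,034,750
  R$1,034,750 × 16% = R$165,560

Regular income tax:
  R$285,000 × 16% = R$45,600
  R$290,400 × 24% = R$69,696
  → R$115,296

R$165,560 > R$115,296, so the parallel minimum levy is the binding amount.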